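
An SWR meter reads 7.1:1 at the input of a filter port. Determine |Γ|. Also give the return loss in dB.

|Γ| ≈ 0.753; return loss ≈ 2.46 dB

|Γ| = (S − 1)/(S + 1) = (7.1 − 1)/(7.1 + 1) = 6.1/8.1
RL = −20·log₁₀|Γ| = −20·log₁₀(0.753)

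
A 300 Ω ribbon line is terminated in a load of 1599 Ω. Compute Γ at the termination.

Γ = (Z_L − Z_0)/(Z_L + Z_0) = (1599 − 300)/(1599 + 300) = 1299/1899

Γ = 0.684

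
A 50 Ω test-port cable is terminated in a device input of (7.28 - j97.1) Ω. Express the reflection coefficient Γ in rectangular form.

Γ = (Z_L − Z_0)/(Z_L + Z_0) = (-42.72 − j97.1)/(57.28 − j97.1)

Γ ≈ 0.549 − j0.764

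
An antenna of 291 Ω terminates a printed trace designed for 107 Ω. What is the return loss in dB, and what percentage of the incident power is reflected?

RL ≈ 6.7 dB; 21.4% of incident power reflected

Γ = (291 − 107)/(291 + 107) = 0.462
RL = −20·log₁₀(0.462) = 6.7 dB
P_refl/P_inc = |Γ|² = 0.214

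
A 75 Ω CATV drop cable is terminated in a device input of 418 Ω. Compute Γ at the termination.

Γ = (Z_L − Z_0)/(Z_L + Z_0) = (418 − 75)/(418 + 75) = 343/493

Γ = 0.696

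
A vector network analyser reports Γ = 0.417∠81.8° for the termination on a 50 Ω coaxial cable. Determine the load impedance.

Z_L = Z_0·(1 + Γ)/(1 − Γ) = 50·(1.06 + j0.413)/(0.941 − j0.413)

Z_L ≈ 39.2 + j39.1 Ω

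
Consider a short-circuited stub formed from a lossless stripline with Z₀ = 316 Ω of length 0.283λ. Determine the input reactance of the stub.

βl = 2π × 0.283 = 102°
tan(βl) = -4.75
For a short-circuited stub, Z_in = jZ_0·tan(βl)

X_in ≈ -1500 Ω (capacitive)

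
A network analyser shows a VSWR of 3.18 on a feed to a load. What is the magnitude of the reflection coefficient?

|Γ| = (S − 1)/(S + 1) = (3.18 − 1)/(3.18 + 1) = 2.18/4.18

|Γ| ≈ 0.522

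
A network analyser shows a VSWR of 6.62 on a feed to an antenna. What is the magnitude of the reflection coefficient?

|Γ| ≈ 0.738

|Γ| = (S − 1)/(S + 1) = (6.62 − 1)/(6.62 + 1) = 5.62/7.62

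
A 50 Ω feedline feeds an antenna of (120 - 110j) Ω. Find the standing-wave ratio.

Γ = (Z_L − Z_0)/(Z_L + Z_0) = (70 − j110)/(170 − j110)
|Γ| = 130/202 = 0.644
VSWR = (1 + |Γ|)/(1 − |Γ|) = 1.64/0.356

VSWR ≈ 4.62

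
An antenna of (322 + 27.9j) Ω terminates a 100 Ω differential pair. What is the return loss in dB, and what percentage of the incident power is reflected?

RL ≈ 5.53 dB; 28% of incident power reflected

Γ = (222 + j27.9)/(422 + j27.9), |Γ| = 0.529
RL = −20·log₁₀(0.529) = 5.53 dB
P_refl/P_inc = |Γ|² = 0.28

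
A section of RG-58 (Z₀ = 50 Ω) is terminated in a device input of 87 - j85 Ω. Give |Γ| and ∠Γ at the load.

Γ ≈ 0.575 ∠ -34.7°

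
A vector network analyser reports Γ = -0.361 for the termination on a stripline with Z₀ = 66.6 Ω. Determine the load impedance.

Z_L ≈ 31.3 Ω

Z_L = Z_0·(1 + Γ)/(1 − Γ) = 66.6·(0.639)/(1.36)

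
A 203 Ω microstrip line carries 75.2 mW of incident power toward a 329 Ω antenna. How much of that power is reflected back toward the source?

P_reflected ≈ 4.22 mW

Γ = (329 − 203)/(329 + 203) = 0.237
|Γ|² = 0.0561
P_refl = |Γ|²·P_inc = 4.22 mW, P_del = (1 − |Γ|²)·P_inc = 71 mW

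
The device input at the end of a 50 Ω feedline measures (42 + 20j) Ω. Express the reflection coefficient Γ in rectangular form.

Γ = (Z_L − Z_0)/(Z_L + Z_0) = (-8 + j20)/(92 + j20)

Γ ≈ -0.0379 + j0.226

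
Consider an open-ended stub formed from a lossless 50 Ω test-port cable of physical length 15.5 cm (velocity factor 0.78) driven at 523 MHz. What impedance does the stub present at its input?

Z_in ≈ +j34.6 Ω

λ = v/f = 0.78·c / 523 MHz = 0.447 m
βl = 2π·l/λ = 2π × 0.346 = 125°
tan(βl) = -1.44
For an open-ended stub, Z_in = −jZ_0·cot(βl) = −jZ_0/tan(βl)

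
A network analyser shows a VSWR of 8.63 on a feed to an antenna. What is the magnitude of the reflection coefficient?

|Γ| = (S − 1)/(S + 1) = (8.63 − 1)/(8.63 + 1) = 7.63/9.63

|Γ| ≈ 0.792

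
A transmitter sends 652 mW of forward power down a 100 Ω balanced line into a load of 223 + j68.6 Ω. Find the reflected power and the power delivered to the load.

|Γ| = |(123 + j68.6)/(323 + j68.6)| = 0.427
|Γ|² = 0.182
P_refl = |Γ|²·P_inc = 119 mW, P_del = (1 − |Γ|²)·P_inc = 533 mW

P_reflected ≈ 119 mW; P_delivered ≈ 533 mW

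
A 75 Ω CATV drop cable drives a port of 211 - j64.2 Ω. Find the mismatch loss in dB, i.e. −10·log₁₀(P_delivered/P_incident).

mismatch loss ≈ 1.33 dB

Γ = (136 − j64.2)/(286 − j64.2), |Γ| = 0.513
|Γ|² = 0.263, so P_del/P_inc = 1 − |Γ|² = 0.737
ML = −10·log₁₀(1 − |Γ|²)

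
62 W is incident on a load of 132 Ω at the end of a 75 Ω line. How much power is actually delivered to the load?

Γ = (132 − 75)/(132 + 75) = 0.275
|Γ|² = 0.0758
P_refl = |Γ|²·P_inc = 4.7 W, P_del = (1 − |Γ|²)·P_inc = 57.3 W

P_delivered ≈ 57.3 W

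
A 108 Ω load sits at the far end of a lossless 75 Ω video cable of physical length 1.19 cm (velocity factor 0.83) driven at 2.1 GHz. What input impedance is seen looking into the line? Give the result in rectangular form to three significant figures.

Z_in ≈ 78.6 − j27.9 Ω

λ = v/f = 0.83·c / 2.1 GHz = 0.119 m
βl = 2π·l/λ = 2π × 0.1 = 36.1°
tan(βl) = tan(36.1°) = 0.73
Z_in = Z_0·(Z_L + jZ_0·tanβl)/(Z_0 + jZ_L·tanβl)
     = 75·(108 + j54.8)/(75 + j78.8)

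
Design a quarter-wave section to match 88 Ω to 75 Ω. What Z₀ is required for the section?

Z_qwt = √(Z_0·R_L) = √(75 × 88) = √6600

Z_qwt ≈ 81.2 Ω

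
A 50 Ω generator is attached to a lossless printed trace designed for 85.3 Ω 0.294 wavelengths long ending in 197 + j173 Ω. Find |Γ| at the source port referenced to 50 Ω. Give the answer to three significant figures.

|Γ| ≈ 0.433

βl = 2π × 0.294 = 106°
tan(βl) = -3.52
Z_in = Z_0·(Z_L + jZ_0·tanβl)/(Z_0 + jZ_L·tanβl) = 19.9 + j4.25 Ω
Γ_s = (Z_in − Z_s)/(Z_in + Z_s) = (-30.1 + j4.25)/(69.9 + j4.25), |Γ_s| = 0.433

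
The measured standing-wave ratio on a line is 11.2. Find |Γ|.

|Γ| = (S − 1)/(S + 1) = (11.2 − 1)/(11.2 + 1) = 10.2/12.2

|Γ| ≈ 0.836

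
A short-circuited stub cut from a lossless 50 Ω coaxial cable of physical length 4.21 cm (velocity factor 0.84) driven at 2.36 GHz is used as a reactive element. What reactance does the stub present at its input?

X_in ≈ -39.2 Ω (capacitive)

λ = v/f = 0.84·c / 2.36 GHz = 0.107 m
βl = 2π·l/λ = 2π × 0.394 = 142°
tan(βl) = -0.783
For a short-circuited stub, Z_in = jZ_0·tan(βl)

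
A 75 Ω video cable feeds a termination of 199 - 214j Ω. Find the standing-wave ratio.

Γ = (Z_L − Z_0)/(Z_L + Z_0) = (124 − j214)/(274 − j214)
|Γ| = 247/348 = 0.711
VSWR = (1 + |Γ|)/(1 − |Γ|) = 1.71/0.289

VSWR ≈ 5.93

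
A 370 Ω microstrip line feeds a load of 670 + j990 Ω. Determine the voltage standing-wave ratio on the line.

VSWR ≈ 6.15

Γ = (Z_L − Z_0)/(Z_L + Z_0) = (300 + j990)/(1040 + j990)
|Γ| = 1030/1440 = 0.72
VSWR = (1 + |Γ|)/(1 − |Γ|) = 1.72/0.28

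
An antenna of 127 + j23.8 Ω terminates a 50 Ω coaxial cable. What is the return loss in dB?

Γ = (77 + j23.8)/(177 + j23.8), |Γ| = 0.451
RL = −20·log₁₀|Γ| = −20·log₁₀(0.451)

RL ≈ 6.91 dB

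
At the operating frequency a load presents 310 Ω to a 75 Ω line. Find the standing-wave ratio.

VSWR ≈ 4.13

Γ = (310 − 75)/(310 + 75) = 0.61
VSWR = (1 + 0.61)/(1 − 0.61)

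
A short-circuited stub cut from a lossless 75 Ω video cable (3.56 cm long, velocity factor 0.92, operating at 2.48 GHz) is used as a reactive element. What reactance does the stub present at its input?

λ = v/f = 0.92·c / 2.48 GHz = 0.111 m
βl = 2π·l/λ = 2π × 0.32 = 115°
tan(βl) = -2.13
For a short-circuited stub, Z_in = jZ_0·tan(βl)

X_in ≈ -160 Ω (capacitive)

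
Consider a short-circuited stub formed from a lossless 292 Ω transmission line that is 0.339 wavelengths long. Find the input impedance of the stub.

Z_in ≈ −j467 Ω

βl = 2π × 0.339 = 122°
tan(βl) = -1.6
For a short-circuited stub, Z_in = jZ_0·tan(βl)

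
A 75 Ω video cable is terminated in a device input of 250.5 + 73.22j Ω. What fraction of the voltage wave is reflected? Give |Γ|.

|Γ| ≈ 0.57

Γ = (Z_L − Z_0)/(Z_L + Z_0) = (175.5 + j73.22)/(325.5 + j73.22)
|Γ| = 190/334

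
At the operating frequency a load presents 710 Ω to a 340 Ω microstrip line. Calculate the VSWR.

Γ = (710 − 340)/(710 + 340) = 0.352
VSWR = (1 + 0.352)/(1 − 0.352)

VSWR ≈ 2.09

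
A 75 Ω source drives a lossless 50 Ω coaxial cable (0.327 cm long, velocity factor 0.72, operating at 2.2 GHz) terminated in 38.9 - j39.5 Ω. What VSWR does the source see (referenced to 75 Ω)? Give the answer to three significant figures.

λ = v/f = 0.72·c / 2.2 GHz = 0.0982 m
βl = 2π·l/λ = 2π × 0.0333 = 12°
tan(βl) = 0.212
Z_in = Z_0·(Z_L + jZ_0·tanβl)/(Z_0 + jZ_L·tanβl) = 29.2 − j28.9 Ω
Γ_s = (Z_in − Z_s)/(Z_in + Z_s) = (-45.8 − j28.9)/(104 − j28.9), |Γ_s| = 0.5
VSWR = (1 + |Γ_s|)/(1 − |Γ_s|)

VSWR ≈ 3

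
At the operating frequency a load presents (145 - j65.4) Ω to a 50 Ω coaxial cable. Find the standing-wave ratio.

Γ = (Z_L − Z_0)/(Z_L + Z_0) = (95 − j65.4)/(195 − j65.4)
|Γ| = 115/206 = 0.561
VSWR = (1 + |Γ|)/(1 − |Γ|) = 1.56/0.439

VSWR ≈ 3.55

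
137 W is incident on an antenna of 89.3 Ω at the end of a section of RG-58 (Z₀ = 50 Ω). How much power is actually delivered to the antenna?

P_delivered ≈ 126 W

Γ = (89.3 − 50)/(89.3 + 50) = 0.282
|Γ|² = 0.0796
P_refl = |Γ|²·P_inc = 10.9 W, P_del = (1 − |Γ|²)·P_inc = 126 W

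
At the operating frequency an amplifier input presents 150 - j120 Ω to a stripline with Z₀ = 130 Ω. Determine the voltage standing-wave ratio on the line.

Γ = (Z_L − Z_0)/(Z_L + Z_0) = (20 − j120)/(280 − j120)
|Γ| = 122/305 = 0.399
VSWR = (1 + |Γ|)/(1 − |Γ|) = 1.4/0.601

VSWR ≈ 2.33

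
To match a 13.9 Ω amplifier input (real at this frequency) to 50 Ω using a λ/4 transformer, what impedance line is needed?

Z_qwt = √(Z_0·R_L) = √(50 × 13.9) = √695

Z_qwt ≈ 26.4 Ω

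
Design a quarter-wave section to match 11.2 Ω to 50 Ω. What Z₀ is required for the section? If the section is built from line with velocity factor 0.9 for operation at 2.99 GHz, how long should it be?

Z_qwt ≈ 23.7 Ω; length ≈ 2.26 cm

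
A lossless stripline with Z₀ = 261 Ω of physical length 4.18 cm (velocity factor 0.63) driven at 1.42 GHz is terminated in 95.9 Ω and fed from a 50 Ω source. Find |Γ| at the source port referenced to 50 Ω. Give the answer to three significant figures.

λ = v/f = 0.63·c / 1.42 GHz = 0.133 m
βl = 2π·l/λ = 2π × 0.314 = 113°
tan(βl) = -2.35
Z_in = Z_0·(Z_L + jZ_0·tanβl)/(Z_0 + jZ_L·tanβl) = 358 − j304 Ω
Γ_s = (Z_in − Z_s)/(Z_in + Z_s) = (308 − j304)/(408 − j304), |Γ_s| = 0.851

|Γ| ≈ 0.851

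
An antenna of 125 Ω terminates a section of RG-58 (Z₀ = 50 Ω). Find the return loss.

Γ = (125 − 50)/(125 + 50) = 0.429
RL = −20·log₁₀|Γ| = −20·log₁₀(0.429)

RL ≈ 7.36 dB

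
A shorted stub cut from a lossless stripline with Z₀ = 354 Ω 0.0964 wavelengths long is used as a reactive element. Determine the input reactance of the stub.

X_in ≈ 245 Ω (inductive)

βl = 2π × 0.0964 = 34.7°
tan(βl) = 0.693
For a shorted stub, Z_in = jZ_0·tan(βl)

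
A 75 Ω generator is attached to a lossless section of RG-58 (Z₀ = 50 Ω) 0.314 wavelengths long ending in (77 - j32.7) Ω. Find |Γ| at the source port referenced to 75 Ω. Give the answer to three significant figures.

|Γ| ≈ 0.399

βl = 2π × 0.314 = 113°
tan(βl) = -2.35
Z_in = Z_0·(Z_L + jZ_0·tanβl)/(Z_0 + jZ_L·tanβl) = 37.5 + j26.8 Ω
Γ_s = (Z_in − Z_s)/(Z_in + Z_s) = (-37.5 + j26.8)/(113 + j26.8), |Γ_s| = 0.399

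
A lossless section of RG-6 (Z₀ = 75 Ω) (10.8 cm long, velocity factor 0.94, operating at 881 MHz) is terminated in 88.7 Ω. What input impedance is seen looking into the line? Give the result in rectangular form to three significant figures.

Z_in ≈ 68.8 + j10.3 Ω

λ = v/f = 0.94·c / 881 MHz = 0.32 m
βl = 2π·l/λ = 2π × 0.337 = 121°
tan(βl) = tan(121°) = -1.63
Z_in = Z_0·(Z_L + jZ_0·tanβl)/(Z_0 + jZ_L·tanβl)
     = 75·(88.7 − j123)/(75 − j145)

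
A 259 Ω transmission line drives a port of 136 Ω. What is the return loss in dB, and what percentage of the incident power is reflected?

RL ≈ 10.1 dB; 9.7% of incident power reflected

Γ = (136 − 259)/(136 + 259) = -0.311
RL = −20·log₁₀(0.311) = 10.1 dB
P_refl/P_inc = |Γ|² = 0.097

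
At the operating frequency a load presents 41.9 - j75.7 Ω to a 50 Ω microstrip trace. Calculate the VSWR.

VSWR ≈ 4.55

Γ = (Z_L − Z_0)/(Z_L + Z_0) = (-8.1 − j75.7)/(91.9 − j75.7)
|Γ| = 76.1/119 = 0.639
VSWR = (1 + |Γ|)/(1 − |Γ|) = 1.64/0.361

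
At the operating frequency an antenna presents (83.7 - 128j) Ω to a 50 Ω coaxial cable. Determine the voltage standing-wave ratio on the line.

VSWR ≈ 6.02

Γ = (Z_L − Z_0)/(Z_L + Z_0) = (33.7 − j128)/(133.7 − j128)
|Γ| = 132/185 = 0.715
VSWR = (1 + |Γ|)/(1 − |Γ|) = 1.72/0.285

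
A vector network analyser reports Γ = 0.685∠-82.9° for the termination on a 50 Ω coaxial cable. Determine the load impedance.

Z_L = Z_0·(1 + Γ)/(1 − Γ) = 50·(1.08 − j0.68)/(0.915 + j0.68)

Z_L ≈ 20.4 − j52.3 Ω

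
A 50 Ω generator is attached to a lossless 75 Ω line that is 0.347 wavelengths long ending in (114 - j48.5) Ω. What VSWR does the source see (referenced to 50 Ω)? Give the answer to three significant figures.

βl = 2π × 0.347 = 125°
tan(βl) = -1.43
Z_in = Z_0·(Z_L + jZ_0·tanβl)/(Z_0 + jZ_L·tanβl) = 73.3 + j49.9 Ω
Γ_s = (Z_in − Z_s)/(Z_in + Z_s) = (23.3 + j49.9)/(123 + j49.9), |Γ_s| = 0.414
VSWR = (1 + |Γ_s|)/(1 − |Γ_s|)

VSWR ≈ 2.41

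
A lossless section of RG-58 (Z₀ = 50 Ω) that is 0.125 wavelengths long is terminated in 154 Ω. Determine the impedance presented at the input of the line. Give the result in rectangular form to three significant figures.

Z_in ≈ 29.4 − j40.5 Ω

βl = 2π × 0.125 = 45°
tan(βl) = tan(45°) = 1
Z_in = Z_0·(Z_L + jZ_0·tanβl)/(Z_0 + jZ_L·tanβl)
     = 50·(154 + j50)/(50 + j154)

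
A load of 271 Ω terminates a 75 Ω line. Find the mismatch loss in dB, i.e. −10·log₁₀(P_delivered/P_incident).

Γ = (271 − 75)/(271 + 75) = 0.566
|Γ|² = 0.321, so P_del/P_inc = 1 − |Γ|² = 0.679
ML = −10·log₁₀(1 − |Γ|²)

mismatch loss ≈ 1.68 dB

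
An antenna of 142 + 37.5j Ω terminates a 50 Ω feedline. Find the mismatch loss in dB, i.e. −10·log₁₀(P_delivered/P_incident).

Γ = (92 + j37.5)/(192 + j37.5), |Γ| = 0.508
|Γ|² = 0.258, so P_del/P_inc = 1 − |Γ|² = 0.742
ML = −10·log₁₀(1 − |Γ|²)

mismatch loss ≈ 1.3 dB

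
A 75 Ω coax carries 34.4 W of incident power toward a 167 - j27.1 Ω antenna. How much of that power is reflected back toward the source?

|Γ| = |(92 − j27.1)/(242 − j27.1)| = 0.394
|Γ|² = 0.155
P_refl = |Γ|²·P_inc = 5.34 W, P_del = (1 − |Γ|²)·P_inc = 29.1 W

P_reflected ≈ 5.34 W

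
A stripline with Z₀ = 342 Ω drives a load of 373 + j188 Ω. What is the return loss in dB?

Γ = (31 + j188)/(715 + j188), |Γ| = 0.258
RL = −20·log₁₀|Γ| = −20·log₁₀(0.258)

RL ≈ 11.8 dB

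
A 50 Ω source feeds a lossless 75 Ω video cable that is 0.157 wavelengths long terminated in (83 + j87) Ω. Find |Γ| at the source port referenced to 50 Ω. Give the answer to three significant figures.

βl = 2π × 0.157 = 56.5°
tan(βl) = 1.51
Z_in = Z_0·(Z_L + jZ_0·tanβl)/(Z_0 + jZ_L·tanβl) = 81 − j86.1 Ω
Γ_s = (Z_in − Z_s)/(Z_in + Z_s) = (31 − j86.1)/(131 − j86.1), |Γ_s| = 0.584

|Γ| ≈ 0.584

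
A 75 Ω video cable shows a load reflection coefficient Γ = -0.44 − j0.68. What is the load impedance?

Z_L ≈ 10.2 − j40.2 Ω

Z_L = Z_0·(1 + Γ)/(1 − Γ) = 75·(0.56 − j0.68)/(1.44 + j0.68)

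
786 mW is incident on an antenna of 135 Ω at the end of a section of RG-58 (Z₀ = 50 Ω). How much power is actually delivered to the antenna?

Γ = (135 − 50)/(135 + 50) = 0.459
|Γ|² = 0.211
P_refl = |Γ|²·P_inc = 166 mW, P_del = (1 − |Γ|²)·P_inc = 620 mW

P_delivered ≈ 620 mW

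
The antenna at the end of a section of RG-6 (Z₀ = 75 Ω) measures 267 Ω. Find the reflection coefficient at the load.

Γ = 0.561

Γ = (Z_L − Z_0)/(Z_L + Z_0) = (267 − 75)/(267 + 75) = 192/342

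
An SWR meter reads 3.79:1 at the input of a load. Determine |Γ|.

|Γ| ≈ 0.582

|Γ| = (S − 1)/(S + 1) = (3.79 − 1)/(3.79 + 1) = 2.79/4.79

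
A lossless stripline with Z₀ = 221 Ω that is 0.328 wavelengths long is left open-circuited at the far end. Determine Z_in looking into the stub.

βl = 2π × 0.328 = 118°
tan(βl) = -1.87
For an open-circuited stub, Z_in = −jZ_0·cot(βl) = −jZ_0/tan(βl)

Z_in ≈ +j118 Ω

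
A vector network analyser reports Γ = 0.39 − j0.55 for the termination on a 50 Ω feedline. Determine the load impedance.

Z_L = Z_0·(1 + Γ)/(1 − Γ) = 50·(1.39 − j0.55)/(0.61 + j0.55)

Z_L ≈ 40.4 − j81.5 Ω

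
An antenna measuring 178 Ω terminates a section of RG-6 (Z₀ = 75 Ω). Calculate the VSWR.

VSWR ≈ 2.37

Γ = (178 − 75)/(178 + 75) = 0.407
VSWR = (1 + 0.407)/(1 − 0.407)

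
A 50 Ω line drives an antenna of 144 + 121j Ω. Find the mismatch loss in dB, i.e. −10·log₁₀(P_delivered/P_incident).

Γ = (94 + j121)/(194 + j121), |Γ| = 0.67
|Γ|² = 0.449, so P_del/P_inc = 1 − |Γ|² = 0.551
ML = −10·log₁₀(1 − |Γ|²)

mismatch loss ≈ 2.59 dB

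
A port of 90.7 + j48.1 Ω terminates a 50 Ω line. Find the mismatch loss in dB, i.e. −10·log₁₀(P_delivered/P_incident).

mismatch loss ≈ 0.86 dB

Γ = (40.7 + j48.1)/(140.7 + j48.1), |Γ| = 0.424
|Γ|² = 0.18, so P_del/P_inc = 1 − |Γ|² = 0.82
ML = −10·log₁₀(1 − |Γ|²)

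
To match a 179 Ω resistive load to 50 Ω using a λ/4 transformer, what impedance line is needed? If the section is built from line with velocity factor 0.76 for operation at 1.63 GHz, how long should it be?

Z_qwt ≈ 94.6 Ω; length ≈ 3.5 cm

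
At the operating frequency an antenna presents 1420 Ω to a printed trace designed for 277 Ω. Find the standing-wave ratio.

VSWR ≈ 5.13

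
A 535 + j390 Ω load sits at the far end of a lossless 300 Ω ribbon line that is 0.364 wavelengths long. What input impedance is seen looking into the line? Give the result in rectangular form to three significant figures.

Z_in ≈ 119 + j116 Ω

βl = 2π × 0.364 = 131°
tan(βl) = tan(131°) = -1.15
Z_in = Z_0·(Z_L + jZ_0·tanβl)/(Z_0 + jZ_L·tanβl)
     = 300·(535 + j45.4)/(748 − j615)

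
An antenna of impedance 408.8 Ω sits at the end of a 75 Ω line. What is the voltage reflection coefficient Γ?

Γ = 0.69

Γ = (Z_L − Z_0)/(Z_L + Z_0) = (408.8 − 75)/(408.8 + 75) = 333.8/483.8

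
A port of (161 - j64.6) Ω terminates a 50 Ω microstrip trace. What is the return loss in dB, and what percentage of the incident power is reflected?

RL ≈ 4.7 dB; 33.9% of incident power reflected

Γ = (111 − j64.6)/(211 − j64.6), |Γ| = 0.582
RL = −20·log₁₀(0.582) = 4.7 dB
P_refl/P_inc = |Γ|² = 0.339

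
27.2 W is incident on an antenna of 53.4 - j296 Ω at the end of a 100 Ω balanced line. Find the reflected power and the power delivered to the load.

|Γ| = |(-46.6 − j296)/(153.4 − j296)| = 0.899
|Γ|² = 0.808
P_refl = |Γ|²·P_inc = 22 W, P_del = (1 − |Γ|²)·P_inc = 5.23 W

P_reflected ≈ 22 W; P_delivered ≈ 5.23 W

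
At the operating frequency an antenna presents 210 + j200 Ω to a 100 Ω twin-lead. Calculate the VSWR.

Γ = (Z_L − Z_0)/(Z_L + Z_0) = (110 + j200)/(310 + j200)
|Γ| = 228/369 = 0.619
VSWR = (1 + |Γ|)/(1 − |Γ|) = 1.62/0.381

VSWR ≈ 4.25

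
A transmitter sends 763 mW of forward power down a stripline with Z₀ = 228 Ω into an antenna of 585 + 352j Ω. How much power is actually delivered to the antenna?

|Γ| = |(357 + j352)/(813 + j352)| = 0.566
|Γ|² = 0.32
P_refl = |Γ|²·P_inc = 244 mW, P_del = (1 − |Γ|²)·P_inc = 519 mW

P_delivered ≈ 519 mW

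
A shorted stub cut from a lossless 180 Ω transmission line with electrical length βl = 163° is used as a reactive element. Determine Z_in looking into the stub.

Z_in ≈ −j55 Ω

tan(βl) = -0.306
For a shorted stub, Z_in = jZ_0·tan(βl)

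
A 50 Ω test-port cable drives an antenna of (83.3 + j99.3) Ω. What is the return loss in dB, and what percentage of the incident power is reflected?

RL ≈ 4.01 dB; 39.7% of incident power reflected

Γ = (33.3 + j99.3)/(133.3 + j99.3), |Γ| = 0.63
RL = −20·log₁₀(0.63) = 4.01 dB
P_refl/P_inc = |Γ|² = 0.397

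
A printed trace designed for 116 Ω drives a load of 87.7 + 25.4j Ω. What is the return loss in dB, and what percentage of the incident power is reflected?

RL ≈ 14.6 dB; 3.43% of incident power reflected

Γ = (-28.3 + j25.4)/(203.7 + j25.4), |Γ| = 0.185
RL = −20·log₁₀(0.185) = 14.6 dB
P_refl/P_inc = |Γ|² = 0.0343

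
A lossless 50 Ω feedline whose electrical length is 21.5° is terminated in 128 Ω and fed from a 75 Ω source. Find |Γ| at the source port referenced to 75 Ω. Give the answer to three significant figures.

|Γ| ≈ 0.344

tan(βl) = 0.394
Z_in = Z_0·(Z_L + jZ_0·tanβl)/(Z_0 + jZ_L·tanβl) = 73.3 − j54.2 Ω
Γ_s = (Z_in − Z_s)/(Z_in + Z_s) = (-1.69 − j54.2)/(148 − j54.2), |Γ_s| = 0.344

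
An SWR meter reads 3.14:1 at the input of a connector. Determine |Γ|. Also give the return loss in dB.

|Γ| = (S − 1)/(S + 1) = (3.14 − 1)/(3.14 + 1) = 2.14/4.14
RL = −20·log₁₀|Γ| = −20·log₁₀(0.517)

|Γ| ≈ 0.517; return loss ≈ 5.73 dB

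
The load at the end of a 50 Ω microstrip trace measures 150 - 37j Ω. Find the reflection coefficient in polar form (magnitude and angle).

Γ ≈ 0.524 ∠ -9.82°

Γ = (Z_L − Z_0)/(Z_L + Z_0) = (100 − j37)/(200 − j37)
|Γ| = 107/203 = 0.524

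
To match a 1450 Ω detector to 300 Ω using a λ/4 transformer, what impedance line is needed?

Z_qwt ≈ 660 Ω

Z_qwt = √(Z_0·R_L) = √(300 × 1450) = √435000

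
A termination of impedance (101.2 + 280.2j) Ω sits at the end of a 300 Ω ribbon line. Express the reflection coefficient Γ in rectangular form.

Γ = (Z_L − Z_0)/(Z_L + Z_0) = (-198.8 + j280.2)/(401.2 + j280.2)

Γ ≈ -0.00521 + j0.702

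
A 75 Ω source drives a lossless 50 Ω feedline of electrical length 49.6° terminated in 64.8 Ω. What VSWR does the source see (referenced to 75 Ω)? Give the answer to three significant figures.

tan(βl) = 1.17
Z_in = Z_0·(Z_L + jZ_0·tanβl)/(Z_0 + jZ_L·tanβl) = 46.5 − j12 Ω
Γ_s = (Z_in − Z_s)/(Z_in + Z_s) = (-28.5 − j12)/(121 − j12), |Γ_s| = 0.254
VSWR = (1 + |Γ_s|)/(1 − |Γ_s|)

VSWR ≈ 1.68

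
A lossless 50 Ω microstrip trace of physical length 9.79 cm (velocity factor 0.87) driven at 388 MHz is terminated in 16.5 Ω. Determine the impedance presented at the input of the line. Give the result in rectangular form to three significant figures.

Z_in ≈ 37.4 + j48.9 Ω

λ = v/f = 0.87·c / 388 MHz = 0.673 m
βl = 2π·l/λ = 2π × 0.146 = 52.4°
tan(βl) = tan(52.4°) = 1.3
Z_in = Z_0·(Z_L + jZ_0·tanβl)/(Z_0 + jZ_L·tanβl)
     = 50·(16.5 + j64.9)/(50 + j21.4)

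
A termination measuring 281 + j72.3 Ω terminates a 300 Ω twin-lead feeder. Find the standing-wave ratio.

Γ = (Z_L − Z_0)/(Z_L + Z_0) = (-19 + j72.3)/(581 + j72.3)
|Γ| = 74.8/585 = 0.128
VSWR = (1 + |Γ|)/(1 − |Γ|) = 1.13/0.872

VSWR ≈ 1.29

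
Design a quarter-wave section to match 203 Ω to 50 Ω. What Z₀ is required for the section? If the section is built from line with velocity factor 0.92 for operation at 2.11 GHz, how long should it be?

Z_qwt = √(Z_0·R_L) = √(50 × 203) = √10150
λ = 0.92·c/f = 0.131 m, so l = λ/4 = 0.0327 m

Z_qwt ≈ 101 Ω; length ≈ 3.27 cm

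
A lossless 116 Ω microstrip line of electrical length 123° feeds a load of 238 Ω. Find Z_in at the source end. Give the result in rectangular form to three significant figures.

Z_in ≈ 73.1 + j52.2 Ω

tan(βl) = tan(123°) = -1.54
Z_in = Z_0·(Z_L + jZ_0·tanβl)/(Z_0 + jZ_L·tanβl)
     = 116·(238 − j179)/(116 − j366)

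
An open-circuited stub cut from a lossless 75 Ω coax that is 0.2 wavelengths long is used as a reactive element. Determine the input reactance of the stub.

X_in ≈ -24.4 Ω (capacitive)

βl = 2π × 0.2 = 72°
tan(βl) = 3.08
For an open-circuited stub, Z_in = −jZ_0·cot(βl) = −jZ_0/tan(βl)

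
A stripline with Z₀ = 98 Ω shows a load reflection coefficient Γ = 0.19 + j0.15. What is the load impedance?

Z_L = Z_0·(1 + Γ)/(1 − Γ) = 98·(1.19 + j0.15)/(0.81 − j0.15)

Z_L ≈ 136 + j43.3 Ω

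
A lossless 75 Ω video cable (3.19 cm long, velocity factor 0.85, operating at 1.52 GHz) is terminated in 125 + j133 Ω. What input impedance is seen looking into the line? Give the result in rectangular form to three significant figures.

Z_in ≈ 30.9 − j55.2 Ω

λ = v/f = 0.85·c / 1.52 GHz = 0.168 m
βl = 2π·l/λ = 2π × 0.19 = 68.5°
tan(βl) = tan(68.5°) = 2.53
Z_in = Z_0·(Z_L + jZ_0·tanβl)/(Z_0 + jZ_L·tanβl)
     = 75·(125 + j323)/(-262 + j317)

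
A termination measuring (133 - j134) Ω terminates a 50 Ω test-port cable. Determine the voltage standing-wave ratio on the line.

VSWR ≈ 5.56

Γ = (Z_L − Z_0)/(Z_L + Z_0) = (83 − j134)/(183 − j134)
|Γ| = 158/227 = 0.695
VSWR = (1 + |Γ|)/(1 − |Γ|) = 1.69/0.305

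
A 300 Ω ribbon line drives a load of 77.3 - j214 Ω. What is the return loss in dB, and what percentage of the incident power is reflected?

RL ≈ 2.95 dB; 50.7% of incident power reflected

Γ = (-222.7 − j214)/(377.3 − j214), |Γ| = 0.712
RL = −20·log₁₀(0.712) = 2.95 dB
P_refl/P_inc = |Γ|² = 0.507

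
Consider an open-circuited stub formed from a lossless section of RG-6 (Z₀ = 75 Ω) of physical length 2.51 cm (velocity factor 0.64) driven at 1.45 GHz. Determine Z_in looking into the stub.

Z_in ≈ −j29.9 Ω

λ = v/f = 0.64·c / 1.45 GHz = 0.132 m
βl = 2π·l/λ = 2π × 0.19 = 68.2°
tan(βl) = 2.51
For an open-circuited stub, Z_in = −jZ_0·cot(βl) = −jZ_0/tan(βl)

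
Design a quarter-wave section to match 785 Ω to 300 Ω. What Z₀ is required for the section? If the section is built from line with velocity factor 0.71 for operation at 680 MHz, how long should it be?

Z_qwt ≈ 485 Ω; length ≈ 7.83 cm

Z_qwt = √(Z_0·R_L) = √(300 × 785) = √235500
λ = 0.71·c/f = 0.313 m, so l = λ/4 = 0.0783 m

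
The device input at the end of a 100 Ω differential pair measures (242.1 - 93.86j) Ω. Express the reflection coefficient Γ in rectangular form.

Γ ≈ 0.456 − j0.149

Γ = (Z_L − Z_0)/(Z_L + Z_0) = (142.1 − j93.86)/(342.1 − j93.86)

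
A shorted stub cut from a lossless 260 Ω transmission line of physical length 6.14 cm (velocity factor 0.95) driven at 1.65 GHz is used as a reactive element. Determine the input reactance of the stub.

X_in ≈ -333 Ω (capacitive)

λ = v/f = 0.95·c / 1.65 GHz = 0.173 m
βl = 2π·l/λ = 2π × 0.355 = 128°
tan(βl) = -1.28
For a shorted stub, Z_in = jZ_0·tan(βl)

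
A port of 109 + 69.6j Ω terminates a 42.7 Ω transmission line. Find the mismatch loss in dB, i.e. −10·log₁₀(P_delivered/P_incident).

Γ = (66.3 + j69.6)/(151.7 + j69.6), |Γ| = 0.576
|Γ|² = 0.332, so P_del/P_inc = 1 − |Γ|² = 0.668
ML = −10·log₁₀(1 − |Γ|²)

mismatch loss ≈ 1.75 dB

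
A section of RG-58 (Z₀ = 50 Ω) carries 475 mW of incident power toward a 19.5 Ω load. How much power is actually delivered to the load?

Γ = (19.5 − 50)/(19.5 + 50) = -0.439
|Γ|² = 0.193
P_refl = |Γ|²·P_inc = 91.5 mW, P_del = (1 − |Γ|²)·P_inc = 384 mW

P_delivered ≈ 384 mW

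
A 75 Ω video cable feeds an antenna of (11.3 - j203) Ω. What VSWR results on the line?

VSWR ≈ 55.4

Γ = (Z_L − Z_0)/(Z_L + Z_0) = (-63.7 − j203)/(86.3 − j203)
|Γ| = 213/221 = 0.965
VSWR = (1 + |Γ|)/(1 − |Γ|) = 1.96/0.0355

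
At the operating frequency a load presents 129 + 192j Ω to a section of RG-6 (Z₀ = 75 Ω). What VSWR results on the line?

VSWR ≈ 5.94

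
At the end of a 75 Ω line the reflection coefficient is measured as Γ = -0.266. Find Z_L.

Z_L ≈ 43.5 Ω

Z_L = Z_0·(1 + Γ)/(1 − Γ) = 75·(0.734)/(1.27)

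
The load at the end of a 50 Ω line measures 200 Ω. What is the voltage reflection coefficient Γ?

Γ = 0.6

Γ = (Z_L − Z_0)/(Z_L + Z_0) = (200 − 50)/(200 + 50) = 150/250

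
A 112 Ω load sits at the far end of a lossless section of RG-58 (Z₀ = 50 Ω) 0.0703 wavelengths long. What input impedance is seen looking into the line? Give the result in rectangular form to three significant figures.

Z_in ≈ 64.6 − j44.8 Ω

βl = 2π × 0.0703 = 25.3°
tan(βl) = tan(25.3°) = 0.473
Z_in = Z_0·(Z_L + jZ_0·tanβl)/(Z_0 + jZ_L·tanβl)
     = 50·(112 + j23.6)/(50 + j53)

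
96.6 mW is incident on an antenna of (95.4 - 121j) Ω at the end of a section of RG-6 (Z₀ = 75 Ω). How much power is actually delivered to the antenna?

P_delivered ≈ 63.3 mW

|Γ| = |(20.4 − j121)/(170.4 − j121)| = 0.587
|Γ|² = 0.345
P_refl = |Γ|²·P_inc = 33.3 mW, P_del = (1 − |Γ|²)·P_inc = 63.3 mW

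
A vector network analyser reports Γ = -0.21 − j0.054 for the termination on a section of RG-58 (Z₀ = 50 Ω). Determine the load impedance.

Z_L = Z_0·(1 + Γ)/(1 − Γ) = 50·(0.79 − j0.054)/(1.21 + j0.054)

Z_L ≈ 32.5 − j3.68 Ω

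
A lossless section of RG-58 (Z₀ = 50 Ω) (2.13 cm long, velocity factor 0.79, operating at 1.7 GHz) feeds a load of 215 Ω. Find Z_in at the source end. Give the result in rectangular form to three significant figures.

λ = v/f = 0.79·c / 1.7 GHz = 0.139 m
βl = 2π·l/λ = 2π × 0.153 = 55°
tan(βl) = tan(55°) = 1.43
Z_in = Z_0·(Z_L + jZ_0·tanβl)/(Z_0 + jZ_L·tanβl)
     = 50·(215 + j71.4)/(50 + j307)

Z_in ≈ 16.9 − j32.3 Ω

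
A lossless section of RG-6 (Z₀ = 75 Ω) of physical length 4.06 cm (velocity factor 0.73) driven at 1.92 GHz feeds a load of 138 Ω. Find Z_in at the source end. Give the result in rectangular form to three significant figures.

λ = v/f = 0.73·c / 1.92 GHz = 0.114 m
βl = 2π·l/λ = 2π × 0.356 = 128°
tan(βl) = tan(128°) = -1.27
Z_in = Z_0·(Z_L + jZ_0·tanβl)/(Z_0 + jZ_L·tanβl)
     = 75·(138 − j95.5)/(75 − j176)

Z_in ≈ 55.7 + j35.1 Ω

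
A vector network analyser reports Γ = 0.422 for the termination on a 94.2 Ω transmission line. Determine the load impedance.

Z_L ≈ 232 Ω

Z_L = Z_0·(1 + Γ)/(1 − Γ) = 94.2·(1.42)/(0.578)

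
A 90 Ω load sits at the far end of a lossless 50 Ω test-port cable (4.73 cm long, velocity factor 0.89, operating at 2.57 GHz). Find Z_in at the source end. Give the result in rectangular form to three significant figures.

λ = v/f = 0.89·c / 2.57 GHz = 0.104 m
βl = 2π·l/λ = 2π × 0.455 = 164°
tan(βl) = tan(164°) = -0.289
Z_in = Z_0·(Z_L + jZ_0·tanβl)/(Z_0 + jZ_L·tanβl)
     = 50·(90 − j14.4)/(50 − j26)

Z_in ≈ 76.8 + j25.5 Ω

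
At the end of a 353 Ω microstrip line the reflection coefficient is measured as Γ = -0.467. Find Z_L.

Z_L = Z_0·(1 + Γ)/(1 − Γ) = 353·(0.533)/(1.47)

Z_L ≈ 128 Ω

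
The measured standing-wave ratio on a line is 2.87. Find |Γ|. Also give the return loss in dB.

|Γ| = (S − 1)/(S + 1) = (2.87 − 1)/(2.87 + 1) = 1.87/3.87
RL = −20·log₁₀|Γ| = −20·log₁₀(0.483)

|Γ| ≈ 0.483; return loss ≈ 6.32 dB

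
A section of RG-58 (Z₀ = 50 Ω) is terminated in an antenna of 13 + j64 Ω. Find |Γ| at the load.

|Γ| ≈ 0.823

Γ = (Z_L − Z_0)/(Z_L + Z_0) = (-37 + j64)/(63 + j64)
|Γ| = 73.9/89.8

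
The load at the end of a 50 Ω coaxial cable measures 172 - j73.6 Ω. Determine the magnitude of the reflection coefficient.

Γ = (Z_L − Z_0)/(Z_L + Z_0) = (122 − j73.6)/(222 − j73.6)
|Γ| = 142/234

|Γ| ≈ 0.609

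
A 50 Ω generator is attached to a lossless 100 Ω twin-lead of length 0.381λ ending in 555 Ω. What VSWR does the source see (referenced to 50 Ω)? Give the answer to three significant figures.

VSWR ≈ 7.33

βl = 2π × 0.381 = 137°
tan(βl) = -0.927
Z_in = Z_0·(Z_L + jZ_0·tanβl)/(Z_0 + jZ_L·tanβl) = 37.6 + j101 Ω
Γ_s = (Z_in − Z_s)/(Z_in + Z_s) = (-12.4 + j101)/(87.6 + j101), |Γ_s| = 0.76
VSWR = (1 + |Γ_s|)/(1 − |Γ_s|)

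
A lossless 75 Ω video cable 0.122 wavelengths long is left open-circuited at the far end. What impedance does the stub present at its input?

βl = 2π × 0.122 = 43.9°
tan(βl) = 0.963
For an open-circuited stub, Z_in = −jZ_0·cot(βl) = −jZ_0/tan(βl)

Z_in ≈ −j77.9 Ω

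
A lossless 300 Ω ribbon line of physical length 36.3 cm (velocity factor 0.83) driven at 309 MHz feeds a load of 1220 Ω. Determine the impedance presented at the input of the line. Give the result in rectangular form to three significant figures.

λ = v/f = 0.83·c / 309 MHz = 0.806 m
βl = 2π·l/λ = 2π × 0.45 = 162°
tan(βl) = tan(162°) = -0.322
Z_in = Z_0·(Z_L + jZ_0·tanβl)/(Z_0 + jZ_L·tanβl)
     = 300·(1220 − j96.5)/(300 − j392)

Z_in ≈ 497 + j553 Ω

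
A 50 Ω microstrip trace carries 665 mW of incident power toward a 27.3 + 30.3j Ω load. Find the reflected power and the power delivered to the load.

|Γ| = |(-22.7 + j30.3)/(77.3 + j30.3)| = 0.456
|Γ|² = 0.208
P_refl = |Γ|²·P_inc = 138 mW, P_del = (1 − |Γ|²)·P_inc = 527 mW

P_reflected ≈ 138 mW; P_delivered ≈ 527 mW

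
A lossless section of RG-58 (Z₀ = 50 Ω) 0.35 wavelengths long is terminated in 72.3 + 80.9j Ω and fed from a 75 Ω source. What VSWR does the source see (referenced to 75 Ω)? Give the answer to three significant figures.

βl = 2π × 0.35 = 126°
tan(βl) = -1.38
Z_in = Z_0·(Z_L + jZ_0·tanβl)/(Z_0 + jZ_L·tanβl) = 14.6 + j12.7 Ω
Γ_s = (Z_in − Z_s)/(Z_in + Z_s) = (-60.4 + j12.7)/(89.6 + j12.7), |Γ_s| = 0.683
VSWR = (1 + |Γ_s|)/(1 − |Γ_s|)

VSWR ≈ 5.31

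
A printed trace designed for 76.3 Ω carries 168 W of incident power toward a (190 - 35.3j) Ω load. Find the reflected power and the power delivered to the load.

P_reflected ≈ 33 W; P_delivered ≈ 135 W

|Γ| = |(113.7 − j35.3)/(266.3 − j35.3)| = 0.443
|Γ|² = 0.196
P_refl = |Γ|²·P_inc = 33 W, P_del = (1 − |Γ|²)·P_inc = 135 W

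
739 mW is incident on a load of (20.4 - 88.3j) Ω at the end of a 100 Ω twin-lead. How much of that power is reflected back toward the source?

P_reflected ≈ 469 mW

|Γ| = |(-79.6 − j88.3)/(120.4 − j88.3)| = 0.796
|Γ|² = 0.634
P_refl = |Γ|²·P_inc = 469 mW, P_del = (1 − |Γ|²)·P_inc = 270 mW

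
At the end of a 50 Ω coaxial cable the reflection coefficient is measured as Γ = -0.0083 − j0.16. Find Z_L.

Z_L = Z_0·(1 + Γ)/(1 − Γ) = 50·(0.992 − j0.16)/(1.01 + j0.16)

Z_L ≈ 46.7 − j15.4 Ω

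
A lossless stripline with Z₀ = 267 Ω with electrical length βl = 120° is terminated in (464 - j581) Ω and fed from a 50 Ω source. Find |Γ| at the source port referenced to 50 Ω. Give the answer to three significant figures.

|Γ| ≈ 0.87

tan(βl) = -1.73
Z_in = Z_0·(Z_L + jZ_0·tanβl)/(Z_0 + jZ_L·tanβl) = 111 + j256 Ω
Γ_s = (Z_in − Z_s)/(Z_in + Z_s) = (61 + j256)/(161 + j256), |Γ_s| = 0.87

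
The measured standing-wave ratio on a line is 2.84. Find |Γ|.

|Γ| ≈ 0.479

|Γ| = (S − 1)/(S + 1) = (2.84 − 1)/(2.84 + 1) = 1.84/3.84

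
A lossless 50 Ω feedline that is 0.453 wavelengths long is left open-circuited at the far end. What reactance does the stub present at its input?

βl = 2π × 0.453 = 163°
tan(βl) = -0.304
For an open-circuited stub, Z_in = −jZ_0·cot(βl) = −jZ_0/tan(βl)

X_in ≈ 164 Ω (inductive)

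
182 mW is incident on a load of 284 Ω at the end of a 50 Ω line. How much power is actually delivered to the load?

P_delivered ≈ 92.7 mW

Γ = (284 − 50)/(284 + 50) = 0.701
|Γ|² = 0.491
P_refl = |Γ|²·P_inc = 89.3 mW, P_del = (1 − |Γ|²)·P_inc = 92.7 mW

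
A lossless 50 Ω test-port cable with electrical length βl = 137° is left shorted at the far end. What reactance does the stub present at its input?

tan(βl) = -0.933
For a shorted stub, Z_in = jZ_0·tan(βl)

X_in ≈ -46.6 Ω (capacitive)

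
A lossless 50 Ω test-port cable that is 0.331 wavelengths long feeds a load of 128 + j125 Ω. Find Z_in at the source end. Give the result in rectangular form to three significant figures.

βl = 2π × 0.331 = 119°
tan(βl) = tan(119°) = -1.79
Z_in = Z_0·(Z_L + jZ_0·tanβl)/(Z_0 + jZ_L·tanβl)
     = 50·(128 + j35.4)/(274 − j229)

Z_in ≈ 10.6 + j15.3 Ω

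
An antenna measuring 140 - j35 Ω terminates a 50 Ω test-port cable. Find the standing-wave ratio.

Γ = (Z_L − Z_0)/(Z_L + Z_0) = (90 − j35)/(190 − j35)
|Γ| = 96.6/193 = 0.5
VSWR = (1 + |Γ|)/(1 − |Γ|) = 1.5/0.5

VSWR ≈ 3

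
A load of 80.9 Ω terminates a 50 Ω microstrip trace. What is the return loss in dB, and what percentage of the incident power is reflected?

Γ = (80.9 − 50)/(80.9 + 50) = 0.236
RL = −20·log₁₀(0.236) = 12.5 dB
P_refl/P_inc = |Γ|² = 0.0557

RL ≈ 12.5 dB; 5.57% of incident power reflected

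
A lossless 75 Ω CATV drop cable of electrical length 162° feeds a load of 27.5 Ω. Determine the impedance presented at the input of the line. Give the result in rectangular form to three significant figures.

tan(βl) = tan(162°) = -0.325
Z_in = Z_0·(Z_L + jZ_0·tanβl)/(Z_0 + jZ_L·tanβl)
     = 75·(27.5 − j24.4)/(75 − j8.94)

Z_in ≈ 30 − j20.8 Ω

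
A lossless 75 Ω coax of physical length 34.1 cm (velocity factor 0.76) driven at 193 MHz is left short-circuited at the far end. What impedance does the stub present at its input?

Z_in ≈ −j303 Ω

λ = v/f = 0.76·c / 193 MHz = 1.18 m
βl = 2π·l/λ = 2π × 0.289 = 104°
tan(βl) = -4.04
For a short-circuited stub, Z_in = jZ_0·tan(βl)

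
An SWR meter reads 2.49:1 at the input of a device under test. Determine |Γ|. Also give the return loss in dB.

|Γ| ≈ 0.427; return loss ≈ 7.39 dB

|Γ| = (S − 1)/(S + 1) = (2.49 − 1)/(2.49 + 1) = 1.49/3.49
RL = −20·log₁₀|Γ| = −20·log₁₀(0.427)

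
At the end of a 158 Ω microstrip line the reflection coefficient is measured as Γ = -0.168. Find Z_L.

Z_L = Z_0·(1 + Γ)/(1 − Γ) = 158·(0.832)/(1.17)

Z_L ≈ 113 Ω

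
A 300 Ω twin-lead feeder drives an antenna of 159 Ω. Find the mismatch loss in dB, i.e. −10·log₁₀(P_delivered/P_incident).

Γ = (159 − 300)/(159 + 300) = -0.307
|Γ|² = 0.0944, so P_del/P_inc = 1 − |Γ|² = 0.906
ML = −10·log₁₀(1 − |Γ|²)

mismatch loss ≈ 0.43 dB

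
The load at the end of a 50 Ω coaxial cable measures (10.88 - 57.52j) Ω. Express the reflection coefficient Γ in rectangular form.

Γ = (Z_L − Z_0)/(Z_L + Z_0) = (-39.12 − j57.52)/(60.88 − j57.52)

Γ ≈ 0.132 − j0.82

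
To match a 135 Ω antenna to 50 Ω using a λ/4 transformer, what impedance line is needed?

Z_qwt = √(Z_0·R_L) = √(50 × 135) = √6750

Z_qwt ≈ 82.2 Ω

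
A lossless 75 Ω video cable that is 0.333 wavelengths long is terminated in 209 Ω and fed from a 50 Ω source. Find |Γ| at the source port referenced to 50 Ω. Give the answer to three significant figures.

|Γ| ≈ 0.428

βl = 2π × 0.333 = 120°
tan(βl) = -1.74
Z_in = Z_0·(Z_L + jZ_0·tanβl)/(Z_0 + jZ_L·tanβl) = 34.3 + j36 Ω
Γ_s = (Z_in − Z_s)/(Z_in + Z_s) = (-15.7 + j36)/(84.3 + j36), |Γ_s| = 0.428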